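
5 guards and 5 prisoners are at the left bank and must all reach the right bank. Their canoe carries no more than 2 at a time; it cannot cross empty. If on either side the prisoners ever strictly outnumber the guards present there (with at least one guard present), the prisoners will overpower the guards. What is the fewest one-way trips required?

Following every safe sequence of crossings from the start, the most of the 10 that can be at the right bank as the canoe arrives there on crossings 1, 3, 5, 7 is 2, 3, 4, 5 respectively; the best ever achieved is 5 of 10.
From crossing 9 on, no configuration arises that was not already reachable earlier: only 13 distinct safe configurations (who is on which side, and where the canoe is) can ever be reached, none of them has everyone across, and every continuation just revisits them. They are: 0 guards + 0 prisoners across (canoe back at the start); 0 guards + 1 prisoner across (canoe there); 0 guards + 1 prisoner across (canoe back at the start); 0 guards + 2 prisoners across (canoe there); 0 guards + 2 prisoners across (canoe back at the start); 0 guards + 3 prisoners across (canoe there); 0 guards + 3 prisoners across (canoe back at the start); 0 guards + 4 prisoners across (canoe there); 0 guards + 4 prisoners across (canoe back at the start); 0 guards + 5 prisoners across (canoe there); 1 guard + 1 prisoner across (canoe there); 1 guard + 1 prisoner across (canoe back at the start); 2 guards + 2 prisoners across (canoe there). So no valid plan exists.

impossible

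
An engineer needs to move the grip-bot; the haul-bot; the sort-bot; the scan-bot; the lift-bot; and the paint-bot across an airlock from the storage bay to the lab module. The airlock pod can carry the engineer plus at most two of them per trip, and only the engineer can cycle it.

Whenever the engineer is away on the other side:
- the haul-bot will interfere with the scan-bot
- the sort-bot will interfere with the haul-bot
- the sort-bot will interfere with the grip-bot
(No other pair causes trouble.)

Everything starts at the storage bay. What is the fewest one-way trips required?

5

Counting alone: the engineer can take at most 2 across per trip to the lab module, so moving all 6 needs at least 3 loaded trips out, with a return between consecutive ones — at least 5 crossings.
The plan below uses exactly 5 crossings, so it is optimal:
1. Engineer goes to the lab module with the grip-bot and the haul-bot.  [the storage bay: the lift-bot, the paint-bot, the scan-bot, the sort-bot | the lab module: the grip-bot, the haul-bot]
2. Engineer goes back to the storage bay alone.  [the storage bay: the lift-bot, the paint-bot, the scan-bot, the sort-bot | the lab module: the grip-bot, the haul-bot]
3. Engineer goes to the lab module with the lift-bot and the paint-bot.  [the storage bay: the scan-bot, the sort-bot | the lab module: the grip-bot, the haul-bot, the lift-bot, the paint-bot]
4. Engineer goes back to the storage bay alone.  [the storage bay: the scan-bot, the sort-bot | the lab module: the grip-bot, the haul-bot, the lift-bot, the paint-bot]
5. Engineer goes to the lab module with the scan-bot and the sort-bot.  [the storage bay: — | the lab module: the grip-bot, the haul-bot, the lift-bot, the paint-bot, the scan-bot, the sort-bot]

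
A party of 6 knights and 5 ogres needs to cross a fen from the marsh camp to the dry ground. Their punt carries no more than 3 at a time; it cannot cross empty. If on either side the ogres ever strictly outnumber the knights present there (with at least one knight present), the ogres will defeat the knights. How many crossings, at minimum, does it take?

9

Counting alone: each trip to the dry ground takes at most 3 across and each return brings at least 1 back, so after t trips out (and t−1 returns) at most 3t − (t−1) of the 11 are across; that first reaches 11 at t = 5, so at least 9 crossings are needed.
The plan below uses exactly 9 crossings, so it is optimal:
1. 3 ogres → the dry ground.  (the marsh camp: 6K 2O; the dry ground: 0K 3O)
2. 1 ogre ← the marsh camp.  (the marsh camp: 6K 3O; the dry ground: 0K 2O)
3. 3 knights → the dry ground.  (the marsh camp: 3K 3O; the dry ground: 3K 2O)
4. 1 knight ← the marsh camp.  (the marsh camp: 4K 3O; the dry ground: 2K 2O)
5. 2 knights and 1 ogre → the dry ground.  (the marsh camp: 2K 2O; the dry ground: 4K 3O)
6. 1 knight ← the marsh camp.  (the marsh camp: 3K 2O; the dry ground: 3K 3O)
7. 2 knights and 1 ogre → the dry ground.  (the marsh camp: 1K 1O; the dry ground: 5K 4O)
8. 1 knight ← the marsh camp.  (the marsh camp: 2K 1O; the dry ground: 4K 4O)
9. 2 knights and 1 ogre → the dry ground.  (the marsh camp: 0K 0O; the dry ground: 6K 5O)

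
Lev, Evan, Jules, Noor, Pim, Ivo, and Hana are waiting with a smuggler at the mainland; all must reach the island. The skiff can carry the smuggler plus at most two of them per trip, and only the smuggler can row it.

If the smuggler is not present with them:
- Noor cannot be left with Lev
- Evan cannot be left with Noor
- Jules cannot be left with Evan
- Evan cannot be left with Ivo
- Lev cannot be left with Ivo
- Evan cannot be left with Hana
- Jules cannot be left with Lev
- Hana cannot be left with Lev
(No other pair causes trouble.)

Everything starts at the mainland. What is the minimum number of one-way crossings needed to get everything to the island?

9

Counting alone: the smuggler can take at most 2 across per trip to the island, so moving all 7 needs at least 4 loaded trips out, with a return between consecutive ones — at least 7 crossings.
The safety rule pushes this higher. Following every safe sequence of crossings, the most of the 7 that can be at the island as the skiff arrives there on crossing 7 is 6 — never all 7.
So no plan with fewer than 9 crossings exists, and this one achieves 9:
1. Smuggler goes to the island with Evan and Lev.
2. Smuggler goes back to the mainland alone.
3. Smuggler goes to the island with Pim.
4. Smuggler goes back to the mainland alone.
5. Smuggler goes to the island with Jules and Noor.
6. Smuggler goes back to the mainland with Evan and Lev.
7. Smuggler goes to the island with Hana and Ivo.
8. Smuggler goes back to the mainland alone.
9. Smuggler goes to the island with Evan and Lev.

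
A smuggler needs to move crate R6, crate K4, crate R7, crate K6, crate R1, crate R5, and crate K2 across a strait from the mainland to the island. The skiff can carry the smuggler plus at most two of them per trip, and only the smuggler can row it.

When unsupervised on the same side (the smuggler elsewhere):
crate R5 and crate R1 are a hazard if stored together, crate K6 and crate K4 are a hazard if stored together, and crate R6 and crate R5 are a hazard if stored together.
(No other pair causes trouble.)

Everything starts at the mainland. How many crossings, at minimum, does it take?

7

Counting alone: the smuggler can take at most 2 across per trip to the island, so moving all 7 needs at least 4 loaded trips out, with a return between consecutive ones — at least 7 crossings.
The plan below uses exactly 7 crossings, so it is optimal:
1. Smuggler goes to the island with crate K4 and crate R5.
2. Smuggler goes back to the mainland alone.
3. Smuggler goes to the island with crate R6 and crate R7.
4. Smuggler goes back to the mainland with crate R5.
5. Smuggler goes to the island with crate K2 and crate R1.
6. Smuggler goes back to the mainland alone.
7. Smuggler goes to the island with crate K6 and crate R5.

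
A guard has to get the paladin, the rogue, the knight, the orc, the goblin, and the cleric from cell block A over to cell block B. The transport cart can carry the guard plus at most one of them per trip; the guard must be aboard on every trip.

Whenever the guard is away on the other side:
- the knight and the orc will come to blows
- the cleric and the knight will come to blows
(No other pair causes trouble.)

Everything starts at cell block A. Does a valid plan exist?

Yes

1. Guard goes to cell block B with the knight.
2. Guard goes back to cell block A alone.
3. Guard goes to cell block B with the paladin.
4. Guard goes back to cell block A alone.
5. Guard goes to cell block B with the rogue.
6. Guard goes back to cell block A alone.
7. Guard goes to cell block B with the orc.
8. Guard goes back to cell block A with the knight.
9. Guard goes to cell block B with the cleric.
10. Guard goes back to cell block A alone.
11. Guard goes to cell block B with the goblin.
12. Guard goes back to cell block A alone.
13. Guard goes to cell block B with the knight.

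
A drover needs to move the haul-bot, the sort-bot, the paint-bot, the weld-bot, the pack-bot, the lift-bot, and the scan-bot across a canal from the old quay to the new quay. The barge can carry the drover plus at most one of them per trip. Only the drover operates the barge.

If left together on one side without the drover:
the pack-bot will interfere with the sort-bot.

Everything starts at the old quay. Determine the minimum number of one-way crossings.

13

Counting alone: the drover can take at most 1 across per trip to the new quay, so moving all 7 needs at least 7 loaded trips out, with a return between consecutive ones — at least 13 crossings.
The plan below uses exactly 13 crossings, so it is optimal:
1. Drover goes to the new quay with the sort-bot.
2. Drover goes back to the old quay alone.
3. Drover goes to the new quay with the haul-bot.
4. Drover goes back to the old quay alone.
5. Drover goes to the new quay with the paint-bot.
6. Drover goes back to the old quay alone.
7. Drover goes to the new quay with the weld-bot.
8. Drover goes back to the old quay alone.
9. Drover goes to the new quay with the lift-bot.
10. Drover goes back to the old quay alone.
11. Drover goes to the new quay with the scan-bot.
12. Drover goes back to the old quay alone.
13. Drover goes to the new quay with the pack-bot.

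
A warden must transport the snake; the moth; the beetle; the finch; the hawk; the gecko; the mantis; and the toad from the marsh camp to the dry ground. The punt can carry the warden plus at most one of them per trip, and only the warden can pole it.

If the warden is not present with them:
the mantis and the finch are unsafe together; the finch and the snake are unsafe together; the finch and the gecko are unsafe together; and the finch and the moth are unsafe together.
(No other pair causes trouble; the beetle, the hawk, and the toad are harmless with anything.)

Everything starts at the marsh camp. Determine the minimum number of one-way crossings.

impossible

Following every safe sequence of crossings from the start, the most of the 8 that can be at the dry ground as the punt arrives there on crossings 1, 3, 5, 7, 9 is 1, 2, 3, 4, 5 respectively; the best ever achieved is 5 of 8.
From crossing 11 on, no configuration arises that was not already reachable earlier: only 88 distinct safe configurations (who is on which side, and where the punt is) can ever be reached, none of them has everyone across, and every continuation just revisits them. So no valid plan exists.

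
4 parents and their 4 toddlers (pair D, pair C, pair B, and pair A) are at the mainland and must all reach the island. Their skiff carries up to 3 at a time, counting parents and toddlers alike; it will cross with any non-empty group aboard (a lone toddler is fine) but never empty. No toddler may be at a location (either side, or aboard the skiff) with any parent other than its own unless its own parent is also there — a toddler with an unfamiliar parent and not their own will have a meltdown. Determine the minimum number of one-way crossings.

9

Counting alone: each trip to the island takes at most 3 across and each return brings at least 1 back, so after t trips out (and t−1 returns) at most 3t − (t−1) of the 8 are across; that first reaches 8 at t = 4, so at least 7 crossings are needed.
The safety rule pushes this higher. Following every safe sequence of crossings, the most of the 8 that can be at the island as the skiff arrives there on crossing 7 is 7 — never all 8.
So no plan with fewer than 9 crossings exists, and this one achieves 9:
1. parent D and toddler D cross → the island.
2. parent D crosses ← the mainland.
3. parent C, parent D, and toddler C cross → the island.
4. parent D and toddler D cross ← the mainland.
5. parent A, parent B, and parent D cross → the island.
6. toddler C crosses ← the mainland.
7. toddler C and toddler D cross → the island.
8. toddler D crosses ← the mainland.
9. toddler A, toddler B, and toddler D cross → the island.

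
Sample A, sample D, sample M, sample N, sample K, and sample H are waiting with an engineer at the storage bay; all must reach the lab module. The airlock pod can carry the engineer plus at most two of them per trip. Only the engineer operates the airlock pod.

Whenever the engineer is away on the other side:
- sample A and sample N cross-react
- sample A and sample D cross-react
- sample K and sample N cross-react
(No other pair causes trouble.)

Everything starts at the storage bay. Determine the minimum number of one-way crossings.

Counting alone: the engineer can take at most 2 across per trip to the lab module, so moving all 6 needs at least 3 loaded trips out, with a return between consecutive ones — at least 5 crossings.
The plan below uses exactly 5 crossings, so it is optimal:
1. Engineer goes to the lab module with sample A and sample K.
2. Engineer goes back to the storage bay alone.
3. Engineer goes to the lab module with sample H and sample M.
4. Engineer goes back to the storage bay alone.
5. Engineer goes to the lab module with sample D and sample N.

5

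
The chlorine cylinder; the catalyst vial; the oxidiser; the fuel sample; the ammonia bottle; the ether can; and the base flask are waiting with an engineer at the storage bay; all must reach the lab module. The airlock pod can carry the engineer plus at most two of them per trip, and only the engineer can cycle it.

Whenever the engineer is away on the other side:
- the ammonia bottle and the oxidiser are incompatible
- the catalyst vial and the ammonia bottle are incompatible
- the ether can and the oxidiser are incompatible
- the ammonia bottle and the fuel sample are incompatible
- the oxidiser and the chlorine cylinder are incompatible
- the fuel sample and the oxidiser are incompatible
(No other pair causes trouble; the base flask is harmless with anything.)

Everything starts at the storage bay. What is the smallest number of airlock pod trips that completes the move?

11

Counting alone: the engineer can take at most 2 across per trip to the lab module, so moving all 7 needs at least 4 loaded trips out, with a return between consecutive ones — at least 7 crossings.
The safety rule pushes this higher. Following every safe sequence of crossings, the most of the 7 that can be at the lab module as the airlock pod arrives there on crossings 7, 9 is 5, 6 respectively — never all 7.
So no plan with fewer than 11 crossings exists, and this one achieves 11:
1. Engineer goes to the lab module with the ammonia bottle and the oxidiser.
2. Engineer goes back to the storage bay with the oxidiser.
3. Engineer goes to the lab module with the chlorine cylinder and the oxidiser.
4. Engineer goes back to the storage bay with the oxidiser.
5. Engineer goes to the lab module with the ether can and the oxidiser.
6. Engineer goes back to the storage bay with the oxidiser.
7. Engineer goes to the lab module with the catalyst vial and the fuel sample.
8. Engineer goes back to the storage bay with the ammonia bottle.
9. Engineer goes to the lab module with the base flask and the oxidiser.
10. Engineer goes back to the storage bay with the oxidiser.
11. Engineer goes to the lab module with the ammonia bottle and the oxidiser.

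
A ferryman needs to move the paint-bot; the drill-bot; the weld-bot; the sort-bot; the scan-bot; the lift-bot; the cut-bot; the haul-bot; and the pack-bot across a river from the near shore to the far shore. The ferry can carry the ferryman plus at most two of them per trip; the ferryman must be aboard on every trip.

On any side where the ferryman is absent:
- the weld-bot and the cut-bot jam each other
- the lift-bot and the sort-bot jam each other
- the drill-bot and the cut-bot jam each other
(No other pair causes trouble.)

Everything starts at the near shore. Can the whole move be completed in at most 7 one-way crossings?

No

Counting alone: the ferryman can take at most 2 across per trip to the far shore, so moving all 9 needs at least 5 loaded trips out, with a return between consecutive ones — at least 9 crossings.
Since 7 < 9, 7 crossings cannot be enough. (The shortest complete plan in fact takes 9:)
1. Ferryman goes to the far shore with the cut-bot and the sort-bot.  [the near shore: the drill-bot, the haul-bot, the lift-bot, the pack-bot, the paint-bot, the scan-bot, the weld-bot | the far shore: the cut-bot, the sort-bot]
2. Ferryman goes back to the near shore alone.  [the near shore: the drill-bot, the haul-bot, the lift-bot, the pack-bot, the paint-bot, the scan-bot, the weld-bot | the far shore: the cut-bot, the sort-bot]
3. Ferryman goes to the far shore with the drill-bot and the paint-bot.  [the near shore: the haul-bot, the lift-bot, the pack-bot, the scan-bot, the weld-bot | the far shore: the cut-bot, the drill-bot, the paint-bot, the sort-bot]
4. Ferryman goes back to the near shore with the cut-bot.  [the near shore: the cut-bot, the haul-bot, the lift-bot, the pack-bot, the scan-bot, the weld-bot | the far shore: the drill-bot, the paint-bot, the sort-bot]
5. Ferryman goes to the far shore with the scan-bot and the weld-bot.  [the near shore: the cut-bot, the haul-bot, the lift-bot, the pack-bot | the far shore: the drill-bot, the paint-bot, the scan-bot, the sort-bot, the weld-bot]
6. Ferryman goes back to the near shore alone.  [the near shore: the cut-bot, the haul-bot, the lift-bot, the pack-bot | the far shore: the drill-bot, the paint-bot, the scan-bot, the sort-bot, the weld-bot]
7. Ferryman goes to the far shore with the haul-bot and the pack-bot.  [the near shore: the cut-bot, the lift-bot | the far shore: the drill-bot, the haul-bot, the pack-bot, the paint-bot, the scan-bot, the sort-bot, the weld-bot]
8. Ferryman goes back to the near shore alone.  [the near shore: the cut-bot, the lift-bot | the far shore: the drill-bot, the haul-bot, the pack-bot, the paint-bot, the scan-bot, the sort-bot, the weld-bot]
9. Ferryman goes to the far shore with the cut-bot and the lift-bot.  [the near shore: — | the far shore: the cut-bot, the drill-bot, the haul-bot, the lift-bot, the pack-bot, the paint-bot, the scan-bot, the sort-bot, the weld-bot]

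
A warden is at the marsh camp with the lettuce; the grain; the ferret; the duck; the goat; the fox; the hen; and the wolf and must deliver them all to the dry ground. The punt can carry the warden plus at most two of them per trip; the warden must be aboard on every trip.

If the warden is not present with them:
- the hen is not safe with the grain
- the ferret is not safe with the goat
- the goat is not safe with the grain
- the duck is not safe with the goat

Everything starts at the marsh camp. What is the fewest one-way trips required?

9

Counting alone: the warden can take at most 2 across per trip to the dry ground, so moving all 8 needs at least 4 loaded trips out, with a return between consecutive ones — at least 7 crossings.
The safety rule pushes this higher. Following every safe sequence of crossings, the most of the 8 that can be at the dry ground as the punt arrives there on crossing 7 is 7 — never all 8.
So no plan with fewer than 9 crossings exists, and this one achieves 9:
1. Warden goes to the dry ground with the goat and the grain.
2. Warden goes back to the marsh camp with the grain.
3. Warden goes to the dry ground with the grain and the lettuce.
4. Warden goes back to the marsh camp with the goat.
5. Warden goes to the dry ground with the duck and the ferret.
6. Warden goes back to the marsh camp alone.
7. Warden goes to the dry ground with the fox and the wolf.
8. Warden goes back to the marsh camp alone.
9. Warden goes to the dry ground with the goat and the hen.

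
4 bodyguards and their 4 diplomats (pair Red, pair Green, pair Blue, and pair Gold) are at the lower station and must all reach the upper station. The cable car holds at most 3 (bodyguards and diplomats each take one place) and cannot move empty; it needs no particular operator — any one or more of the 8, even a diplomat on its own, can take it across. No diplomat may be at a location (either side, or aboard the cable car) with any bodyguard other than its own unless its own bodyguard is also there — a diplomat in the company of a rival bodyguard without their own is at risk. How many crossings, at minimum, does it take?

Counting alone: each trip to the upper station takes at most 3 across and each return brings at least 1 back, so after t trips out (and t−1 returns) at most 3t − (t−1) of the 8 are across; that first reaches 8 at t = 4, so at least 7 crossings are needed.
The safety rule pushes this higher. Following every safe sequence of crossings, the most of the 8 that can be at the upper station as the cable car arrives there on crossing 7 is 7 — never all 8.
So no plan with fewer than 9 crossings exists, and this one achieves 9:
1. bodyguard Red and diplomat Red cross → the upper station.
2. bodyguard Red crosses ← the lower station.
3. bodyguard Green, bodyguard Red, and diplomat Green cross → the upper station.
4. bodyguard Red and diplomat Red cross ← the lower station.
5. bodyguard Blue, bodyguard Gold, and bodyguard Red cross → the upper station.
6. diplomat Green crosses ← the lower station.
7. diplomat Green and diplomat Red cross → the upper station.
8. diplomat Red crosses ← the lower station.
9. diplomat Blue, diplomat Gold, and diplomat Red cross → the upper station.

9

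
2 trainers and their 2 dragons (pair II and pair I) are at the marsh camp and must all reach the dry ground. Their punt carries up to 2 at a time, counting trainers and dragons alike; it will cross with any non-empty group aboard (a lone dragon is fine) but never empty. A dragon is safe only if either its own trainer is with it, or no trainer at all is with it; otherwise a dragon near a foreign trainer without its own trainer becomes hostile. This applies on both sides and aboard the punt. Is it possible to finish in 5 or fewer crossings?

Yes

Yes — this plan uses 5 crossings (≤ 5):
1. dragon II and trainer II cross → the dry ground.
2. trainer II crosses ← the marsh camp.
3. trainer I and trainer II cross → the dry ground.
4. trainer I crosses ← the marsh camp.
5. dragon I and trainer I cross → the dry ground.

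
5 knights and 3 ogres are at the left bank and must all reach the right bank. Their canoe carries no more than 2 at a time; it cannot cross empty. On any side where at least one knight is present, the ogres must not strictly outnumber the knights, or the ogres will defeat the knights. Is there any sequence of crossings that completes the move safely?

1. 2 ogres → the right bank.  (the left bank: 5K 1O; the right bank: 0K 2O)
2. 1 ogre ← the left bank.  (the left bank: 5K 2O; the right bank: 0K 1O)
3. 2 ogres → the right bank.  (the left bank: 5K 0O; the right bank: 0K 3O)
4. 1 ogre ← the left bank.  (the left bank: 5K 1O; the right bank: 0K 2O)
5. 2 knights → the right bank.  (the left bank: 3K 1O; the right bank: 2K 2O)
6. 1 ogre ← the left bank.  (the left bank: 3K 2O; the right bank: 2K 1O)
7. 1 knight and 1 ogre → the right bank.  (the left bank: 2K 1O; the right bank: 3K 2O)
8. 1 ogre ← the left bank.  (the left bank: 2K 2O; the right bank: 3K 1O)
9. 2 ogres → the right bank.  (the left bank: 2K 0O; the right bank: 3K 3O)
10. 1 ogre ← the left bank.  (the left bank: 2K 1O; the right bank: 3K 2O)
11. 1 knight and 1 ogre → the right bank.  (the left bank: 1K 0O; the right bank: 4K 3O)
12. 1 ogre ← the left bank.  (the left bank: 1K 1O; the right bank: 4K 2O)
13. 1 knight and 1 ogre → the right bank.  (the left bank: 0K 0O; the right bank: 5K 3O)

Yes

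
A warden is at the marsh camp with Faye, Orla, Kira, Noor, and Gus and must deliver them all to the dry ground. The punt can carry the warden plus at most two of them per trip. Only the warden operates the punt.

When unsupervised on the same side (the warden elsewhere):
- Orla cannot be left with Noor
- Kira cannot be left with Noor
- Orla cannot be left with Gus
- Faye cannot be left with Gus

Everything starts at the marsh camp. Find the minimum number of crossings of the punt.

7

Counting alone: the warden can take at most 2 across per trip to the dry ground, so moving all 5 needs at least 3 loaded trips out, with a return between consecutive ones — at least 5 crossings.
The safety rule pushes this higher. Following every safe sequence of crossings, the most of the 5 that can be at the dry ground as the punt arrives there on crossing 5 is 4 — never all 5.
So no plan with fewer than 7 crossings exists, and this one achieves 7:
1. Warden goes to the dry ground with Gus and Noor.
2. Warden goes back to the marsh camp alone.
3. Warden goes to the dry ground with Faye.
4. Warden goes back to the marsh camp with Gus.
5. Warden goes to the dry ground with Kira and Orla.
6. Warden goes back to the marsh camp with Noor.
7. Warden goes to the dry ground with Gus and Noor.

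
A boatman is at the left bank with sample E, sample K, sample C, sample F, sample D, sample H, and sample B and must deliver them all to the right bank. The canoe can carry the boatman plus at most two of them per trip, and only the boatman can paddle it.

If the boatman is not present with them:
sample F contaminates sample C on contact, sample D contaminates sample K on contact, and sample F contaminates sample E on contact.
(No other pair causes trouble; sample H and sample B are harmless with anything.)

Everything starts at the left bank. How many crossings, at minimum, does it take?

7

Counting alone: the boatman can take at most 2 across per trip to the right bank, so moving all 7 needs at least 4 loaded trips out, with a return between consecutive ones — at least 7 crossings.
The plan below uses exactly 7 crossings, so it is optimal:
1. Boatman goes to the right bank with sample F and sample K.
2. Boatman goes back to the left bank alone.
3. Boatman goes to the right bank with sample C and sample E.
4. Boatman goes back to the left bank with sample F.
5. Boatman goes to the right bank with sample B and sample H.
6. Boatman goes back to the left bank alone.
7. Boatman goes to the right bank with sample D and sample F.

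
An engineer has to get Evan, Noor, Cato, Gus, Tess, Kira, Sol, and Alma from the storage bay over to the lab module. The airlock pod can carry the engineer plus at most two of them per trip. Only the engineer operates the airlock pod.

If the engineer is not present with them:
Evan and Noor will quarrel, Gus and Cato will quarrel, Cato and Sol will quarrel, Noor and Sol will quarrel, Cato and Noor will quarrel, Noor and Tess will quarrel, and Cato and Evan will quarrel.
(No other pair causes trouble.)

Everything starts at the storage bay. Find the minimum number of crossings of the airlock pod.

Counting alone: the engineer can take at most 2 across per trip to the lab module, so moving all 8 needs at least 4 loaded trips out, with a return between consecutive ones — at least 7 crossings.
The safety rule pushes this higher. Following every safe sequence of crossings, the most of the 8 that can be at the lab module as the airlock pod arrives there on crossings 7, 9, 11 is 5, 6, 7 respectively — never all 8.
So no plan with fewer than 13 crossings exists, and this one achieves 13:
1. Engineer goes to the lab module with Cato and Noor.
2. Engineer goes back to the storage bay with Noor.
3. Engineer goes to the lab module with Gus and Noor.
4. Engineer goes back to the storage bay with Cato.
5. Engineer goes to the lab module with Evan and Sol.
6. Engineer goes back to the storage bay with Noor.
7. Engineer goes to the lab module with Noor and Tess.
8. Engineer goes back to the storage bay with Noor.
9. Engineer goes to the lab module with Kira and Noor.
10. Engineer goes back to the storage bay with Noor.
11. Engineer goes to the lab module with Alma and Noor.
12. Engineer goes back to the storage bay with Noor.
13. Engineer goes to the lab module with Cato and Noor.

13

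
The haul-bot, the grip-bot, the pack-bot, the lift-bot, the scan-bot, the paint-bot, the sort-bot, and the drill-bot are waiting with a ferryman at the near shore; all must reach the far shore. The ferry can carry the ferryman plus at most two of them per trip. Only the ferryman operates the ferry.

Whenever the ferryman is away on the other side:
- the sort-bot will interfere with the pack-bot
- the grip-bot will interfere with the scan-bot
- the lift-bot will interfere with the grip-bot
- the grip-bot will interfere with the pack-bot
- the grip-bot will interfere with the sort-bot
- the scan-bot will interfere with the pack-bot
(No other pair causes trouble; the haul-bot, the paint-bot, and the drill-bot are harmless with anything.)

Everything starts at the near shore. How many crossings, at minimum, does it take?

Counting alone: the ferryman can take at most 2 across per trip to the far shore, so moving all 8 needs at least 4 loaded trips out, with a return between consecutive ones — at least 7 crossings.
The safety rule pushes this higher. Following every safe sequence of crossings, the most of the 8 that can be at the far shore as the ferry arrives there on crossings 7, 9, 11 is 5, 6, 7 respectively — never all 8.
So no plan with fewer than 13 crossings exists, and this one achieves 13:
1. Ferryman goes to the far shore with the grip-bot and the pack-bot.
2. Ferryman goes back to the near shore with the grip-bot.
3. Ferryman goes to the far shore with the grip-bot and the haul-bot.
4. Ferryman goes back to the near shore with the grip-bot.
5. Ferryman goes to the far shore with the grip-bot and the lift-bot.
6. Ferryman goes back to the near shore with the grip-bot.
7. Ferryman goes to the far shore with the grip-bot and the paint-bot.
8. Ferryman goes back to the near shore with the grip-bot.
9. Ferryman goes to the far shore with the drill-bot and the grip-bot.
10. Ferryman goes back to the near shore with the grip-bot.
11. Ferryman goes to the far shore with the scan-bot and the sort-bot.
12. Ferryman goes back to the near shore with the pack-bot.
13. Ferryman goes to the far shore with the grip-bot and the pack-bot.

13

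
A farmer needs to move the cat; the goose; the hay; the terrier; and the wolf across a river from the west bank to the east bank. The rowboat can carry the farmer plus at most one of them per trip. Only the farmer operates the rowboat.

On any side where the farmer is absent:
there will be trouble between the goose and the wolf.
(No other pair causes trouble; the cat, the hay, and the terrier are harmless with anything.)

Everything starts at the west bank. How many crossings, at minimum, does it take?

Counting alone: the farmer can take at most 1 across per trip to the east bank, so moving all 5 needs at least 5 loaded trips out, with a return between consecutive ones — at least 9 crossings.
The plan below uses exactly 9 crossings, so it is optimal:
1. Farmer goes to the east bank with the goose.  [the west bank: the cat, the hay, the terrier, the wolf | the east bank: the goose]
2. Farmer goes back to the west bank alone.  [the west bank: the cat, the hay, the terrier, the wolf | the east bank: the goose]
3. Farmer goes to the east bank with the cat.  [the west bank: the hay, the terrier, the wolf | the east bank: the cat, the goose]
4. Farmer goes back to the west bank alone.  [the west bank: the hay, the terrier, the wolf | the east bank: the cat, the goose]
5. Farmer goes to the east bank with the hay.  [the west bank: the terrier, the wolf | the east bank: the cat, the goose, the hay]
6. Farmer goes back to the west bank alone.  [the west bank: the terrier, the wolf | the east bank: the cat, the goose, the hay]
7. Farmer goes to the east bank with the terrier.  [the west bank: the wolf | the east bank: the cat, the goose, the hay, the terrier]
8. Farmer goes back to the west bank alone.  [the west bank: the wolf | the east bank: the cat, the goose, the hay, the terrier]
9. Farmer goes to the east bank with the wolf.  [the west bank: — | the east bank: the cat, the goose, the hay, the terrier, the wolf]

9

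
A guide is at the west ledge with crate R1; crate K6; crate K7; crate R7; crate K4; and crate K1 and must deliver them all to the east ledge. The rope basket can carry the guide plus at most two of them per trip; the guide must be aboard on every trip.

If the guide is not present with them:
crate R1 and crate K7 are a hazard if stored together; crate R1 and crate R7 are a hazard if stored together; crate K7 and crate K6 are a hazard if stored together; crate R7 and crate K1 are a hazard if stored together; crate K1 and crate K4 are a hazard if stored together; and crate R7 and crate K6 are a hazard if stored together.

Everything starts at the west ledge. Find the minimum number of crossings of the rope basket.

Whatever the first load, the items left behind include a forbidden pair without the guide. No opening move is safe, so no plan exists.

impossible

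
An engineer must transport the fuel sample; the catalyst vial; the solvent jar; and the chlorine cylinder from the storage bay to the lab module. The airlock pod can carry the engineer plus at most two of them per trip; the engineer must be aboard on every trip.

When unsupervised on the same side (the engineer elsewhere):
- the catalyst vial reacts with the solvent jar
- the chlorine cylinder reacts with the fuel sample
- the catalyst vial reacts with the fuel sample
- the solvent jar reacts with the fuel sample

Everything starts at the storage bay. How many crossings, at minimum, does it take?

5

Counting alone: the engineer can take at most 2 across per trip to the lab module, so moving all 4 needs at least 2 loaded trips out, with a return between consecutive ones — at least 3 crossings.
The safety rule pushes this higher. Following every safe sequence of crossings, the most of the 4 that can be at the lab module as the airlock pod arrives there on crossing 3 is 3 — never all 4.
So no plan with fewer than 5 crossings exists, and this one achieves 5:
1. Engineer goes to the lab module with the catalyst vial and the fuel sample.  [the storage bay: the chlorine cylinder, the solvent jar | the lab module: the catalyst vial, the fuel sample]
2. Engineer goes back to the storage bay with the fuel sample.  [the storage bay: the chlorine cylinder, the fuel sample, the solvent jar | the lab module: the catalyst vial]
3. Engineer goes to the lab module with the chlorine cylinder and the fuel sample.  [the storage bay: the solvent jar | the lab module: the catalyst vial, the chlorine cylinder, the fuel sample]
4. Engineer goes back to the storage bay with the fuel sample.  [the storage bay: the fuel sample, the solvent jar | the lab module: the catalyst vial, the chlorine cylinder]
5. Engineer goes to the lab module with the fuel sample and the solvent jar.  [the storage bay: — | the lab module: the catalyst vial, the chlorine cylinder, the fuel sample, the solvent jar]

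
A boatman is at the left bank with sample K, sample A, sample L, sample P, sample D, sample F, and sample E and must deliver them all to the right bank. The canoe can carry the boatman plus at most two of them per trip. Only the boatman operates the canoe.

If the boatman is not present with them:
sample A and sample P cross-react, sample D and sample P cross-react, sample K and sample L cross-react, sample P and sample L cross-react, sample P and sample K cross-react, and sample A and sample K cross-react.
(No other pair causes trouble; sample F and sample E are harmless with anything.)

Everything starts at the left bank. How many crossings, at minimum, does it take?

Counting alone: the boatman can take at most 2 across per trip to the right bank, so moving all 7 needs at least 4 loaded trips out, with a return between consecutive ones — at least 7 crossings.
The safety rule pushes this higher. Following every safe sequence of crossings, the most of the 7 that can be at the right bank as the canoe arrives there on crossings 7, 9 is 5, 6 respectively — never all 7.
So no plan with fewer than 11 crossings exists, and this one achieves 11:
1. Boatman goes to the right bank with sample K and sample P.  [the left bank: sample A, sample D, sample E, sample F, sample L | the right bank: sample K, sample P]
2. Boatman goes back to the left bank with sample K.  [the left bank: sample A, sample D, sample E, sample F, sample K, sample L | the right bank: sample P]
3. Boatman goes to the right bank with sample D and sample K.  [the left bank: sample A, sample E, sample F, sample L | the right bank: sample D, sample K, sample P]
4. Boatman goes back to the left bank with sample P.  [the left bank: sample A, sample E, sample F, sample L, sample P | the right bank: sample D, sample K]
5. Boatman goes to the right bank with sample A and sample L.  [the left bank: sample E, sample F, sample P | the right bank: sample A, sample D, sample K, sample L]
6. Boatman goes back to the left bank with sample K.  [the left bank: sample E, sample F, sample K, sample P | the right bank: sample A, sample D, sample L]
7. Boatman goes to the right bank with sample F and sample K.  [the left bank: sample E, sample P | the right bank: sample A, sample D, sample F, sample K, sample L]
8. Boatman goes back to the left bank with sample K.  [the left bank: sample E, sample K, sample P | the right bank: sample A, sample D, sample F, sample L]
9. Boatman goes to the right bank with sample E and sample K.  [the left bank: sample P | the right bank: sample A, sample D, sample E, sample F, sample K, sample L]
10. Boatman goes back to the left bank with sample K.  [the left bank: sample K, sample P | the right bank: sample A, sample D, sample E, sample F, sample L]
11. Boatman goes to the right bank with sample K and sample P.  [the left bank: — | the right bank: sample A, sample D, sample E, sample F, sample K, sample L, sample P]

11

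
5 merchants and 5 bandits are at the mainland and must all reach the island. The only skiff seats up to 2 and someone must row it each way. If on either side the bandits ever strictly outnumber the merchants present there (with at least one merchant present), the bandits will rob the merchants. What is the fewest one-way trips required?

impossible

Following every safe sequence of crossings from the start, the most of the 10 that can be at the island as the skiff arrives there on crossings 1, 3, 5, 7 is 2, 3, 4, 5 respectively; the best ever achieved is 5 of 10.
From crossing 9 on, no configuration arises that was not already reachable earlier: only 13 distinct safe configurations (who is on which side, and where the skiff is) can ever be reached, none of them has everyone across, and every continuation just revisits them. They are: 0 merchants + 0 bandits across (skiff back at the start); 0 merchants + 1 bandit across (skiff there); 0 merchants + 1 bandit across (skiff back at the start); 0 merchants + 2 bandits across (skiff there); 0 merchants + 2 bandits across (skiff back at the start); 0 merchants + 3 bandits across (skiff there); 0 merchants + 3 bandits across (skiff back at the start); 0 merchants + 4 bandits across (skiff there); 0 merchants + 4 bandits across (skiff back at the start); 0 merchants + 5 bandits across (skiff there); 1 merchant + 1 bandit across (skiff there); 1 merchant + 1 bandit across (skiff back at the start); 2 merchants + 2 bandits across (skiff there). So no valid plan exists.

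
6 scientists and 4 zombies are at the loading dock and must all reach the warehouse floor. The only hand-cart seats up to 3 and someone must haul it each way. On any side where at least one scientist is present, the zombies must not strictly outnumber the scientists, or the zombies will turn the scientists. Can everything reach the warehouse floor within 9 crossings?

Yes

Yes — this plan uses 9 crossings (≤ 9):
1. 2 zombies → the warehouse floor.  (the loading dock: 6S 2Z; the warehouse floor: 0S 2Z)
2. 1 zombie ← the loading dock.  (the loading dock: 6S 3Z; the warehouse floor: 0S 1Z)
3. 3 zombies → the warehouse floor.  (the loading dock: 6S 0Z; the warehouse floor: 0S 4Z)
4. 1 zombie ← the loading dock.  (the loading dock: 6S 1Z; the warehouse floor: 0S 3Z)
5. 3 scientists → the warehouse floor.  (the loading dock: 3S 1Z; the warehouse floor: 3S 3Z)
6. 1 zombie ← the loading dock.  (the loading dock: 3S 2Z; the warehouse floor: 3S 2Z)
7. 1 scientist and 2 zombies → the warehouse floor.  (the loading dock: 2S 0Z; the warehouse floor: 4S 4Z)
8. 1 zombie ← the loading dock.  (the loading dock: 2S 1Z; the warehouse floor: 4S 3Z)
9. 2 scientists and 1 zombie → the warehouse floor.  (the loading dock: 0S 0Z; the warehouse floor: 6S 4Z)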